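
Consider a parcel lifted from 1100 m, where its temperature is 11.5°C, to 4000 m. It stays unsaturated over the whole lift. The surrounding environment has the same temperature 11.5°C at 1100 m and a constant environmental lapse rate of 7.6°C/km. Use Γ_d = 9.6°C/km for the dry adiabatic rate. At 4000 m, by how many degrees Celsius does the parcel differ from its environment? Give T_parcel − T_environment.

Parcel:
  1100–4000 m, dry: Δz = 2.9 km ⇒ ΔT = -27.84°C; T = -16.34°C
Environment:
  1100–4000 m, environment: Δz = 2.9 km ⇒ ΔT = -22.04°C; T = -10.54°C
T_parcel − T_env = -16.34 − (-10.54) = -5.8°C

-5.8°C (parcel cooler than environment)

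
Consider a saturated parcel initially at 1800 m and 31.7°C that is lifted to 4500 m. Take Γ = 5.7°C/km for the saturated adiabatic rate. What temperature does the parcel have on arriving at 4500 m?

16.31°C

1800 → 4500 m (saturated adiabatic, 5.7°C/km): ΔT = -5.7 × 2.7 = -15.39°C → T = 16.31°C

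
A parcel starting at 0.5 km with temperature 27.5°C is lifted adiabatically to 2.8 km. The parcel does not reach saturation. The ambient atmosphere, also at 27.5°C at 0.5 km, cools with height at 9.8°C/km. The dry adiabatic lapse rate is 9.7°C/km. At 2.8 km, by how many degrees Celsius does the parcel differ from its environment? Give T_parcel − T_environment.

Parcel:
  Dry to 2800 m: -9.7 × 2.3 km = -22.31°C, so T = 5.19°C.
Environment:
  Environment to 2800 m: -9.8 × 2.3 km = -22.54°C, so T = 4.96°C.
T_parcel − T_env = 5.19 − 4.96 = +0.23°C

+0.23°C (parcel warmer than environment)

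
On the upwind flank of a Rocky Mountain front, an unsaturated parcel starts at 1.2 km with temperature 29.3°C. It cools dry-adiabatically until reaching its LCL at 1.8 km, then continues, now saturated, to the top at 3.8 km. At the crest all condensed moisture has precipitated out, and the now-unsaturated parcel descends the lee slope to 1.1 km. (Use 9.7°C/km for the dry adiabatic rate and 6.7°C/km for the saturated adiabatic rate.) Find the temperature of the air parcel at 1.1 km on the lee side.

36.27°C

1200 → 1800 m (dry, 9.7°C/km): ΔT = -9.7 × 0.6 = -5.82°C → T = 23.48°C
1800 → 3800 m (saturated, 6.7°C/km): ΔT = -6.7 × 2 = -13.4°C → T = 10.08°C
3800 → 1100 m (dry descent, 9.7°C/km): ΔT = +9.7 × 2.7 = +26.19°C → T = 36.27°C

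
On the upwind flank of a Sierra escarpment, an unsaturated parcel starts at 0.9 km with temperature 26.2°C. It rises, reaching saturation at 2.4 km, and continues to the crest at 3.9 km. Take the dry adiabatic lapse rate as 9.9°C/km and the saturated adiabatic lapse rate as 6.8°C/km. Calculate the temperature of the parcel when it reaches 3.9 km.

1.15°C

900 → 2400 m (dry, 9.9°C/km): ΔT = -9.9 × 1.5 = -14.85°C → T = 11.35°C
2400 → 3900 m (saturated, 6.8°C/km): ΔT = -6.8 × 1.5 = -10.2°C → T = 1.15°C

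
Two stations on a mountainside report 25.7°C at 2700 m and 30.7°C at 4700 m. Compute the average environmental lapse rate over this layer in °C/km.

Γ = −ΔT/Δz = (25.7 − 30.7) / (4700 − 2700) m
  = -5°C / 2 km = -2.5°C/km

-2.5°C/km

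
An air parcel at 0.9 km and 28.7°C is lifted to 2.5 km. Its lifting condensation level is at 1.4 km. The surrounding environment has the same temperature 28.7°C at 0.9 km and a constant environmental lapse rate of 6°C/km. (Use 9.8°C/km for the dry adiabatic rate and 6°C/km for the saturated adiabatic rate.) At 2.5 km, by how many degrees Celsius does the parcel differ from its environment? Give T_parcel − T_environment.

-1.9°C (parcel cooler than environment)

Parcel:
  900–1400 m, dry: Δz = 0.5 km ⇒ ΔT = -4.9°C; T = 23.8°C
  1400–2500 m, saturated: Δz = 1.1 km ⇒ ΔT = -6.6°C; T = 17.2°C
Environment:
  900–2500 m, environment: Δz = 1.6 km ⇒ ΔT = -9.6°C; T = 19.1°C
T_parcel − T_env = 17.2 − 19.1 = -1.9°C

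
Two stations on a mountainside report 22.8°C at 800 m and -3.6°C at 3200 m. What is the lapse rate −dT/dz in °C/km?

11°C/km

Γ = −ΔT/Δz = (22.8 − (-3.6)) / (3200 − 800) m
  = 26.4°C / 2.4 km = 11°C/km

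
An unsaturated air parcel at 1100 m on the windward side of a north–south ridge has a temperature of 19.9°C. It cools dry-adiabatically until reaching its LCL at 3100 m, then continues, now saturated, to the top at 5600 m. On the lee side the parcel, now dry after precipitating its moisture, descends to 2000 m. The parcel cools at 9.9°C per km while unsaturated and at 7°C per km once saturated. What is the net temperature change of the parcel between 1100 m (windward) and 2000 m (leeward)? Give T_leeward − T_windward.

-1.66°C

1100–3100 m, dry: Δz = 2 km ⇒ ΔT = -19.8°C; T = 0.1°C
3100–5600 m, saturated: Δz = 2.5 km ⇒ ΔT = -17.5°C; T = -17.4°C
5600–2000 m, dry descent: Δz = 3.6 km ⇒ ΔT = +35.64°C; T = 18.24°C
Net change vs windward start: 18.24 − 19.9 = -1.66°C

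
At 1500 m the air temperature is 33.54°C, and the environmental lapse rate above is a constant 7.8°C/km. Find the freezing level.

Height above start = (33.54 − 0) / 7.8 = 4.3 km
Altitude = 1500 m + 4300 m = 5800 m

5800 m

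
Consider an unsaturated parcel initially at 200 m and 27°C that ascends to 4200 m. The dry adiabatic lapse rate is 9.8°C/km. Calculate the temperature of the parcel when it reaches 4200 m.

200 → 4200 m (dry adiabatic, 9.8°C/km): ΔT = -9.8 × 4 = -39.2°C → T = -12.2°C

-12.2°C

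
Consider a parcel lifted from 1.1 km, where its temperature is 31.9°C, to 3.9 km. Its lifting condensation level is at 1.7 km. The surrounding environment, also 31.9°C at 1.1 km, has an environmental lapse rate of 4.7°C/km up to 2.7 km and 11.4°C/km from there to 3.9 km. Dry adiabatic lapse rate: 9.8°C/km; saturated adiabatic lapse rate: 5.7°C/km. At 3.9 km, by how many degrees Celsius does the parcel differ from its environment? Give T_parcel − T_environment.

Parcel:
  1100–1700 m, dry: Δz = 0.6 km ⇒ ΔT = -5.88°C; T = 26.02°C
  1700–3900 m, saturated: Δz = 2.2 km ⇒ ΔT = -12.54°C; T = 13.48°C
Environment:
  1100–2700 m, environment, lower layer: Δz = 1.6 km ⇒ ΔT = -7.52°C; T = 24.38°C
  2700–3900 m, environment, upper layer: Δz = 1.2 km ⇒ ΔT = -13.68°C; T = 10.7°C
T_parcel − T_env = 13.48 − 10.7 = +2.78°C

+2.78°C (parcel warmer than environment)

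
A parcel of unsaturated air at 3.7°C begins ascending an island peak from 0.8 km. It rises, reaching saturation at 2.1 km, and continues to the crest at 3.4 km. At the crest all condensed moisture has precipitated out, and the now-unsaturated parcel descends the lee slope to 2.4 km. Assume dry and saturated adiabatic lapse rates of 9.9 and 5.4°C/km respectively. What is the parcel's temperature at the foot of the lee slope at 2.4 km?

Dry to 2100 m: -9.9 × 1.3 km = -12.87°C, so T = -9.17°C.
Saturated to 3400 m: -5.4 × 1.3 km = -7.02°C, so T = -16.19°C.
Dry descent to 2400 m: +9.9 × 1 km = +9.9°C, so T = -6.29°C.

-6.29°C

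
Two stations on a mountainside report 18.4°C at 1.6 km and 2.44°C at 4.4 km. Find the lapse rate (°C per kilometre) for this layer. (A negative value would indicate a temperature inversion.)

5.7°C/km

Γ = −ΔT/Δz = (18.4 − 2.44) / (4400 − 1600) m
  = 15.96°C / 2.8 km = 5.7°C/km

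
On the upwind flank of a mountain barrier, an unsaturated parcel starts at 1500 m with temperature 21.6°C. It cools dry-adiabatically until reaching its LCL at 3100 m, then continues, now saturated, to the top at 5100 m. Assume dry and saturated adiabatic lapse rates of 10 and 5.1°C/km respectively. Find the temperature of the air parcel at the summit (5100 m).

-4.6°C

1500–3100 m, dry: Δz = 1.6 km ⇒ ΔT = -16°C; T = 5.6°C
3100–5100 m, saturated: Δz = 2 km ⇒ ΔT = -10.2°C; T = -4.6°C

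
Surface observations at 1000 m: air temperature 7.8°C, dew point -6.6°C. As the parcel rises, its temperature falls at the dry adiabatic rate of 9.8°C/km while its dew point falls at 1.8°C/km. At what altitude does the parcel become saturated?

T and T_d converge at 9.8 − 1.8 = 8°C per km
Height above start = (7.8 − (-6.6)) / 8 = 1.8 km
LCL altitude = 1000 m + 1800 m = 2800 m

2800 m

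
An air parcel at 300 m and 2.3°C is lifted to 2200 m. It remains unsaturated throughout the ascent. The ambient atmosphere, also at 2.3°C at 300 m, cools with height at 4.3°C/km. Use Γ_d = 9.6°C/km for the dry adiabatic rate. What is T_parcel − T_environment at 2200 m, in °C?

-10.07°C (parcel cooler than environment)

Parcel:
  From 300 m to 2200 m (dry): cools by 9.6 × 1.9 = 18.24°C, giving -15.94°C.
Environment:
  From 300 m to 2200 m (environment): cools by 4.3 × 1.9 = 8.17°C, giving -5.87°C.
T_parcel − T_env = -15.94 − (-5.87) = -10.07°C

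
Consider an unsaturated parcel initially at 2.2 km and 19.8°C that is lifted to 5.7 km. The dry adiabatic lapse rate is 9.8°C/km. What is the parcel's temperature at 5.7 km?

-14.5°C

2200 → 5700 m (dry adiabatic, 9.8°C/km): ΔT = -9.8 × 3.5 = -34.3°C → T = -14.5°C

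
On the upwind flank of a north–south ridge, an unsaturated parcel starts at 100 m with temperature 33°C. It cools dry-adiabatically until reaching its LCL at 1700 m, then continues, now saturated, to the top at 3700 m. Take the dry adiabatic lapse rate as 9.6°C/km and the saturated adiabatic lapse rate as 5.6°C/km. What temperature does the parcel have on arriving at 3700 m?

Dry to 1700 m: -9.6 × 1.6 km = -15.36°C, so T = 17.64°C.
Saturated to 3700 m: -5.6 × 2 km = -11.2°C, so T = 6.44°C.

6.44°C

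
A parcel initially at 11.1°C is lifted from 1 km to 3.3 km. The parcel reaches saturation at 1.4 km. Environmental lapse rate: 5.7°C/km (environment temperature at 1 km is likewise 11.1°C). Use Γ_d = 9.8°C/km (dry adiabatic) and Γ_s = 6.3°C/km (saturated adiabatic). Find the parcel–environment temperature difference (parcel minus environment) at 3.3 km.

Parcel:
  From 1000 m to 1400 m (dry): cools by 9.8 × 0.4 = 3.92°C, giving 7.18°C.
  From 1400 m to 3300 m (saturated): cools by 6.3 × 1.9 = 11.97°C, giving -4.79°C.
Environment:
  From 1000 m to 3300 m (environment): cools by 5.7 × 2.3 = 13.11°C, giving -2.01°C.
T_parcel − T_env = -4.79 − (-2.01) = -2.78°C

-2.78°C (parcel cooler than environment)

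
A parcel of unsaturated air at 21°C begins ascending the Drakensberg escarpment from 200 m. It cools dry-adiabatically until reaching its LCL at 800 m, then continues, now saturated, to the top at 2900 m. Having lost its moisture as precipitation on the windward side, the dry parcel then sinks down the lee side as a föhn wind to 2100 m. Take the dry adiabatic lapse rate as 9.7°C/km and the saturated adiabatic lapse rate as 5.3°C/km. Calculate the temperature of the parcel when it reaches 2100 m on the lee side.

From 200 m to 800 m (dry): cools by 9.7 × 0.6 = 5.82°C, giving 15.18°C.
From 800 m to 2900 m (saturated): cools by 5.3 × 2.1 = 11.13°C, giving 4.05°C.
From 2900 m to 2100 m (dry descent): warms by 9.7 × 0.8 = 7.76°C, giving 11.81°C.

11.81°C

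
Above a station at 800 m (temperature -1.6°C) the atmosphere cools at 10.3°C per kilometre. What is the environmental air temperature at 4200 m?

-36.62°C

Environmental to 4200 m: -10.3 × 3.4 km = -35.02°C, so T = -36.62°C.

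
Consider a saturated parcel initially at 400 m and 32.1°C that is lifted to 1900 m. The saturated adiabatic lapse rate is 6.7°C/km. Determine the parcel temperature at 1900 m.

From 400 m to 1900 m (saturated adiabatic): cools by 6.7 × 1.5 = 10.05°C, giving 22.05°C.

22.05°C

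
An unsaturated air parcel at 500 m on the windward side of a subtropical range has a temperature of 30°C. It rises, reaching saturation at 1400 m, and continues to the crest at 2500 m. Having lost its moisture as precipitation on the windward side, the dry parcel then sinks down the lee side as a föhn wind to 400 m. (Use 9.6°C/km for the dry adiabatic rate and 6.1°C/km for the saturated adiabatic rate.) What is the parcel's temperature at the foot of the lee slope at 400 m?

Dry to 1400 m: -9.6 × 0.9 km = -8.64°C, so T = 21.36°C.
Saturated to 2500 m: -6.1 × 1.1 km = -6.71°C, so T = 14.65°C.
Dry descent to 400 m: +9.6 × 2.1 km = +20.16°C, so T = 34.81°C.

34.81°C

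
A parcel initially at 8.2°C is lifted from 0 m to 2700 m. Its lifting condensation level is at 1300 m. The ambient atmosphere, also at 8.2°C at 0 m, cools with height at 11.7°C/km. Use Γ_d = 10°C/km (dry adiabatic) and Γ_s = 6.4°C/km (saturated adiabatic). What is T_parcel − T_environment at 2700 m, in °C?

+9.63°C (parcel warmer than environment)

Parcel:
  0 → 1300 m (dry, 10°C/km): ΔT = -10 × 1.3 = -13°C → T = -4.8°C
  1300 → 2700 m (saturated, 6.4°C/km): ΔT = -6.4 × 1.4 = -8.96°C → T = -13.76°C
Environment:
  0 → 2700 m (environment, 11.7°C/km): ΔT = -11.7 × 2.7 = -31.59°C → T = -23.39°C
T_parcel − T_env = -13.76 − (-23.39) = +9.63°C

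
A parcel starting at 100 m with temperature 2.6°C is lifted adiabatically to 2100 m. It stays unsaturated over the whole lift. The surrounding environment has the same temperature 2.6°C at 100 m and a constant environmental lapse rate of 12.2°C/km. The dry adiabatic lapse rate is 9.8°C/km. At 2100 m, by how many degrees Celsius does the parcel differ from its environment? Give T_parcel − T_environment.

Parcel:
  100–2100 m, dry: Δz = 2 km ⇒ ΔT = -19.6°C; T = -17°C
Environment:
  100–2100 m, environment: Δz = 2 km ⇒ ΔT = -24.4°C; T = -21.8°C
T_parcel − T_env = -17 − (-21.8) = +4.8°C

+4.8°C (parcel warmer than environment)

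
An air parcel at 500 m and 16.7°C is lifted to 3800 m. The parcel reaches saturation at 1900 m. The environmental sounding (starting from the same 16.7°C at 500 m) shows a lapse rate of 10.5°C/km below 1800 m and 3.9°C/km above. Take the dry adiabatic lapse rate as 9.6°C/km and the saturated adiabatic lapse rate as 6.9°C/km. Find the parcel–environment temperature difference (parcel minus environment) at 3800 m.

Parcel:
  From 500 m to 1900 m (dry): cools by 9.6 × 1.4 = 13.44°C, giving 3.26°C.
  From 1900 m to 3800 m (saturated): cools by 6.9 × 1.9 = 13.11°C, giving -9.85°C.
Environment:
  From 500 m to 1800 m (environment, lower layer): cools by 10.5 × 1.3 = 13.65°C, giving 3.05°C.
  From 1800 m to 3800 m (environment, upper layer): cools by 3.9 × 2 = 7.8°C, giving -4.75°C.
T_parcel − T_env = -9.85 − (-4.75) = -5.1°C

-5.1°C (parcel cooler than environment)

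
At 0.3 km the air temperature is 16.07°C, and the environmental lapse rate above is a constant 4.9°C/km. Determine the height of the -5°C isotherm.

4.6 km

Height above start = (16.07 − (-5)) / 4.9 = 4.3 km
Altitude = 300 m + 4300 m = 4600 m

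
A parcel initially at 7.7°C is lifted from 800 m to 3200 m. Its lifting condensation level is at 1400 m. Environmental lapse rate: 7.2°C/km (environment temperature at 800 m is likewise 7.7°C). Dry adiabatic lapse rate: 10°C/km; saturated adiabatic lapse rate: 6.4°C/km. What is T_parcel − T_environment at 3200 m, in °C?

-0.24°C (parcel cooler than environment)

Parcel:
  800–1400 m, dry: Δz = 0.6 km ⇒ ΔT = -6°C; T = 1.7°C
  1400–3200 m, saturated: Δz = 1.8 km ⇒ ΔT = -11.52°C; T = -9.82°C
Environment:
  800–3200 m, environment: Δz = 2.4 km ⇒ ΔT = -17.28°C; T = -9.58°C
T_parcel − T_env = -9.82 − (-9.58) = -0.24°C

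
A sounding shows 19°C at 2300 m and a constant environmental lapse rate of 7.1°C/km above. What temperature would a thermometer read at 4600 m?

2300 → 4600 m (environmental, 7.1°C/km): ΔT = -7.1 × 2.3 = -16.33°C → T = 2.67°C

2.67°C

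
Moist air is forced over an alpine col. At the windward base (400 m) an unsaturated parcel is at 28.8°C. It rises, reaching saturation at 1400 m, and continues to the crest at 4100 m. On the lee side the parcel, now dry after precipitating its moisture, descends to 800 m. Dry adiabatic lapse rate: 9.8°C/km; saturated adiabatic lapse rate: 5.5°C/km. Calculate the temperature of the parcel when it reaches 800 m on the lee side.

36.49°C

From 400 m to 1400 m (dry): cools by 9.8 × 1 = 9.8°C, giving 19°C.
From 1400 m to 4100 m (saturated): cools by 5.5 × 2.7 = 14.85°C, giving 4.15°C.
From 4100 m to 800 m (dry descent): warms by 9.8 × 3.3 = 32.34°C, giving 36.49°C.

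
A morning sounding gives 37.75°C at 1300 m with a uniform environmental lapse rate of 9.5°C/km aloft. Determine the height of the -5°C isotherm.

Height above start = (37.75 − (-5)) / 9.5 = 4.5 km
Altitude = 1300 m + 4500 m = 5800 m

5800 m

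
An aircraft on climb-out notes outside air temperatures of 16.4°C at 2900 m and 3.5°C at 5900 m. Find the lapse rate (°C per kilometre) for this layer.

4.3°C/km

Γ = −ΔT/Δz = (16.4 − 3.5) / (5900 − 2900) m
  = 12.9°C / 3 km = 4.3°C/km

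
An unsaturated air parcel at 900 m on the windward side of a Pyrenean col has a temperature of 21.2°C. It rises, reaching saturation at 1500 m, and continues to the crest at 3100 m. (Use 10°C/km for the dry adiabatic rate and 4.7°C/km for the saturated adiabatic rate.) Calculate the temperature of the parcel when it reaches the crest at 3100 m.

Dry to 1500 m: -10 × 0.6 km = -6°C, so T = 15.2°C.
Saturated to 3100 m: -4.7 × 1.6 km = -7.52°C, so T = 7.68°C.

7.68°C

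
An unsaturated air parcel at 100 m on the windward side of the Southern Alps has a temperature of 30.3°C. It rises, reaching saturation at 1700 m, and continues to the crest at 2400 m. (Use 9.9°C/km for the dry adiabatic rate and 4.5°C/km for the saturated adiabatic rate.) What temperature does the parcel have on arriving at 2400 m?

100–1700 m, dry: Δz = 1.6 km ⇒ ΔT = -15.84°C; T = 14.46°C
1700–2400 m, saturated: Δz = 0.7 km ⇒ ΔT = -3.15°C; T = 11.31°C

11.31°C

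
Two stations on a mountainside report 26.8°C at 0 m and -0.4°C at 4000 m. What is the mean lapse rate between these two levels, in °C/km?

6.8°C/km

Γ = −ΔT/Δz = (26.8 − (-0.4)) / (4000 − 0) m
  = 27.2°C / 4 km = 6.8°C/km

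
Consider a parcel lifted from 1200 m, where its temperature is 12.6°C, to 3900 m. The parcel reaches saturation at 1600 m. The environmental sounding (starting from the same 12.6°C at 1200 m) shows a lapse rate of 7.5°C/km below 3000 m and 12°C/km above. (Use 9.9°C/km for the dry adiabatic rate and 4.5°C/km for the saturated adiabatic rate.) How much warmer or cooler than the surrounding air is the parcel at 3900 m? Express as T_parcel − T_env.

+9.99°C (parcel warmer than environment)

Parcel:
  Dry to 1600 m: -9.9 × 0.4 km = -3.96°C, so T = 8.64°C.
  Saturated to 3900 m: -4.5 × 2.3 km = -10.35°C, so T = -1.71°C.
Environment:
  Environment, lower layer to 3000 m: -7.5 × 1.8 km = -13.5°C, so T = -0.9°C.
  Environment, upper layer to 3900 m: -12 × 0.9 km = -10.8°C, so T = -11.7°C.
T_parcel − T_env = -1.71 − (-11.7) = +9.99°C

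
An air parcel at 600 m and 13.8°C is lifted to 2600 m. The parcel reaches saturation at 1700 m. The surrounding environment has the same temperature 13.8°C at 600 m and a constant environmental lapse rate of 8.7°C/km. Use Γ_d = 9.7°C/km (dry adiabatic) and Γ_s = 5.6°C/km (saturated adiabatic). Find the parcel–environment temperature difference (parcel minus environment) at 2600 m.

Parcel:
  Dry to 1700 m: -9.7 × 1.1 km = -10.67°C, so T = 3.13°C.
  Saturated to 2600 m: -5.6 × 0.9 km = -5.04°C, so T = -1.91°C.
Environment:
  Environment to 2600 m: -8.7 × 2 km = -17.4°C, so T = -3.6°C.
T_parcel − T_env = -1.91 − (-3.6) = +1.69°C

+1.69°C (parcel warmer than environment)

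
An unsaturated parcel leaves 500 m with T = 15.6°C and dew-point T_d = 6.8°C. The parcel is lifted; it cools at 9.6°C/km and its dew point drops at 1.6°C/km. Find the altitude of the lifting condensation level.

1600 m

T and T_d converge at 9.6 − 1.6 = 8°C per km
Height above start = (15.6 − 6.8) / 8 = 1.1 km
LCL altitude = 500 m + 1100 m = 1600 m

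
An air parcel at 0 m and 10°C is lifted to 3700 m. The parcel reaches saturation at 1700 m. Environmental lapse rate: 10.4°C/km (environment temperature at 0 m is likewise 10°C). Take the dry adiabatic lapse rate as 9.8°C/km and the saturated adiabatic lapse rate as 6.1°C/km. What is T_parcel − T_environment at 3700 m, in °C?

+9.62°C (parcel warmer than environment)

Parcel:
  Dry to 1700 m: -9.8 × 1.7 km = -16.66°C, so T = -6.66°C.
  Saturated to 3700 m: -6.1 × 2 km = -12.2°C, so T = -18.86°C.
Environment:
  Environment to 3700 m: -10.4 × 3.7 km = -38.48°C, so T = -28.48°C.
T_parcel − T_env = -18.86 − (-28.48) = +9.62°C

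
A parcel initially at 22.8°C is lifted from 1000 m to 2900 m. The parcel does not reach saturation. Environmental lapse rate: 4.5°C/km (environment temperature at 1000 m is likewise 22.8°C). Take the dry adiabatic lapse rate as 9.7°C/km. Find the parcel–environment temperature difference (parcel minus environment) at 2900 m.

-9.88°C (parcel cooler than environment)

Parcel:
  From 1000 m to 2900 m (dry): cools by 9.7 × 1.9 = 18.43°C, giving 4.37°C.
Environment:
  From 1000 m to 2900 m (environment): cools by 4.5 × 1.9 = 8.55°C, giving 14.25°C.
T_parcel − T_env = 4.37 − 14.25 = -9.88°C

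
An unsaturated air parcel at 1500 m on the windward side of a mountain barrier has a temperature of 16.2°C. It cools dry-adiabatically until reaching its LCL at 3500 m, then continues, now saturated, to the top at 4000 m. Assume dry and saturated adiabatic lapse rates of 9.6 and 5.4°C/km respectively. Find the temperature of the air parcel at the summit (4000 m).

-5.7°C

Dry to 3500 m: -9.6 × 2 km = -19.2°C, so T = -3°C.
Saturated to 4000 m: -5.4 × 0.5 km = -2.7°C, so T = -5.7°C.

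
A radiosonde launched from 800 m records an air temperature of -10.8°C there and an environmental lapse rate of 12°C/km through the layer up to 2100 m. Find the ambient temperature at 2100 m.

-26.4°C

800–2100 m, environmental: Δz = 1.3 km ⇒ ΔT = -15.6°C; T = -26.4°C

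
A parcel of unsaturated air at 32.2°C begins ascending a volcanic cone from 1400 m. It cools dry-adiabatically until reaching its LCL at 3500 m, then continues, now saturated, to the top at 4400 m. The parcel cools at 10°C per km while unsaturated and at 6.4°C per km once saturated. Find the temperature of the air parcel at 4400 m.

1400–3500 m, dry: Δz = 2.1 km ⇒ ΔT = -21°C; T = 11.2°C
3500–4400 m, saturated: Δz = 0.9 km ⇒ ΔT = -5.76°C; T = 5.44°C

5.44°C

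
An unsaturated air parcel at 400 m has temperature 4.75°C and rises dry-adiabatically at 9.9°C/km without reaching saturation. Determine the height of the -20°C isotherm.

2900 m

Height above start = (4.75 − (-20)) / 9.9 = 2.5 km
Altitude = 400 m + 2500 m = 2900 m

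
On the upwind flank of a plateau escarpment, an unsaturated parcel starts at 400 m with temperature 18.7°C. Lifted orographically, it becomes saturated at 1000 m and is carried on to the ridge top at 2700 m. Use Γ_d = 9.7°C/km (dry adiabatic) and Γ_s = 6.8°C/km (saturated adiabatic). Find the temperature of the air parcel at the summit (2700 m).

From 400 m to 1000 m (dry): cools by 9.7 × 0.6 = 5.82°C, giving 12.88°C.
From 1000 m to 2700 m (saturated): cools by 6.8 × 1.7 = 11.56°C, giving 1.32°C.

1.32°C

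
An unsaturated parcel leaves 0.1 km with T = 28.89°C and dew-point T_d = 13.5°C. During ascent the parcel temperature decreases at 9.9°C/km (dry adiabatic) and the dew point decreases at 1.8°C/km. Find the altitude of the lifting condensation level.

2 km

T and T_d converge at 9.9 − 1.8 = 8.1°C per km
Height above start = (28.89 − 13.5) / 8.1 = 1.9 km
LCL altitude = 100 m + 1900 m = 2000 m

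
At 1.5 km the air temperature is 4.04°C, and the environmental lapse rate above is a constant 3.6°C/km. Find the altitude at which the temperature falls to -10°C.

Height above start = (4.04 − (-10)) / 3.6 = 3.9 km
Altitude = 1500 m + 3900 m = 5400 m

5.4 km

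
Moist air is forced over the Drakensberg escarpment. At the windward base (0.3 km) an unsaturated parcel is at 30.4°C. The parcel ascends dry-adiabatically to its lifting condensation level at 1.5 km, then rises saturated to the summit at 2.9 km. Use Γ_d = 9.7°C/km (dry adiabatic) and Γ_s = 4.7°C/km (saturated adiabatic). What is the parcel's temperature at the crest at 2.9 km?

12.18°C

300 → 1500 m (dry, 9.7°C/km): ΔT = -9.7 × 1.2 = -11.64°C → T = 18.76°C
1500 → 2900 m (saturated, 4.7°C/km): ΔT = -4.7 × 1.4 = -6.58°C → T = 12.18°C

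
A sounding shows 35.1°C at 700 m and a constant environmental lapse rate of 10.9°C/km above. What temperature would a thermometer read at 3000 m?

Environmental to 3000 m: -10.9 × 2.3 km = -25.07°C, so T = 10.03°C.

10.03°C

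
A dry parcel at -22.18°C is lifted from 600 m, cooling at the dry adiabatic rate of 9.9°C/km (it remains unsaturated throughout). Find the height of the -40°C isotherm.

Height above start = (-22.18 − (-40)) / 9.9 = 1.8 km
Altitude = 600 m + 1800 m = 2400 m

2400 m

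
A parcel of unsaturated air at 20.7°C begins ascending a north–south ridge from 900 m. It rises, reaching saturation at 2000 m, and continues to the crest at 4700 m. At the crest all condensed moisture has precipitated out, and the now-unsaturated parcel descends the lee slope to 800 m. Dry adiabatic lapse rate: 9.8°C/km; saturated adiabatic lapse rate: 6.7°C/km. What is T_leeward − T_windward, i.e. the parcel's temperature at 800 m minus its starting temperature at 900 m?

+9.35°C

Dry to 2000 m: -9.8 × 1.1 km = -10.78°C, so T = 9.92°C.
Saturated to 4700 m: -6.7 × 2.7 km = -18.09°C, so T = -8.17°C.
Dry descent to 800 m: +9.8 × 3.9 km = +38.22°C, so T = 30.05°C.
Net change vs windward start: 30.05 − 20.7 = +9.35°C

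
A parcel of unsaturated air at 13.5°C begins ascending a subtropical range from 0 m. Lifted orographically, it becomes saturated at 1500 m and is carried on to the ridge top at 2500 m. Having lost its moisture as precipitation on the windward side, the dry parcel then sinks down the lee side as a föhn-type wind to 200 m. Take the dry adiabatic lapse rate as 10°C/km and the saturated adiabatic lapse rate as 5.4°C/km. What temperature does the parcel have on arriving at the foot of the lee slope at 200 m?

From 0 m to 1500 m (dry): cools by 10 × 1.5 = 15°C, giving -1.5°C.
From 1500 m to 2500 m (saturated): cools by 5.4 × 1 = 5.4°C, giving -6.9°C.
From 2500 m to 200 m (dry descent): warms by 10 × 2.3 = 23°C, giving 16.1°C.

16.1°C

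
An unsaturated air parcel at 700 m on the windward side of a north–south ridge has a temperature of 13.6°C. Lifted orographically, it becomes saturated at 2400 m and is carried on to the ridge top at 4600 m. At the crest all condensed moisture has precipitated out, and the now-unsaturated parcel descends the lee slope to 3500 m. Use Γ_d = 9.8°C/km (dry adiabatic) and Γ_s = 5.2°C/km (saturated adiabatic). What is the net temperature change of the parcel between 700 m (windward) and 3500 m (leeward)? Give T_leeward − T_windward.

-17.32°C

700–2400 m, dry: Δz = 1.7 km ⇒ ΔT = -16.66°C; T = -3.06°C
2400–4600 m, saturated: Δz = 2.2 km ⇒ ΔT = -11.44°C; T = -14.5°C
4600–3500 m, dry descent: Δz = 1.1 km ⇒ ΔT = +10.78°C; T = -3.72°C
Net change vs windward start: -3.72 − 13.6 = -17.32°C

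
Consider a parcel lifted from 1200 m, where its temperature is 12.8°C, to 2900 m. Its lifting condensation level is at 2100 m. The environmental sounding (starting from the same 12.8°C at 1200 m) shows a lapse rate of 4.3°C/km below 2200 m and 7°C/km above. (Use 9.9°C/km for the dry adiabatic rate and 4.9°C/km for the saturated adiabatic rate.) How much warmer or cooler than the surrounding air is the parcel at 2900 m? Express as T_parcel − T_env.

Parcel:
  1200 → 2100 m (dry, 9.9°C/km): ΔT = -9.9 × 0.9 = -8.91°C → T = 3.89°C
  2100 → 2900 m (saturated, 4.9°C/km): ΔT = -4.9 × 0.8 = -3.92°C → T = -0.03°C
Environment:
  1200 → 2200 m (environment, lower layer, 4.3°C/km): ΔT = -4.3 × 1 = -4.3°C → T = 8.5°C
  2200 → 2900 m (environment, upper layer, 7°C/km): ΔT = -7 × 0.7 = -4.9°C → T = 3.6°C
T_parcel − T_env = -0.03 − 3.6 = -3.63°C

-3.63°C (parcel cooler than environment)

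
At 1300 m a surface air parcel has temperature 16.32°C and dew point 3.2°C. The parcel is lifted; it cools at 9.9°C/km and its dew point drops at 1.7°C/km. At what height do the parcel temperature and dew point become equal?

T and T_d converge at 9.9 − 1.7 = 8.2°C per km
Height above start = (16.32 − 3.2) / 8.2 = 1.6 km
LCL altitude = 1300 m + 1600 m = 2900 m

2900 m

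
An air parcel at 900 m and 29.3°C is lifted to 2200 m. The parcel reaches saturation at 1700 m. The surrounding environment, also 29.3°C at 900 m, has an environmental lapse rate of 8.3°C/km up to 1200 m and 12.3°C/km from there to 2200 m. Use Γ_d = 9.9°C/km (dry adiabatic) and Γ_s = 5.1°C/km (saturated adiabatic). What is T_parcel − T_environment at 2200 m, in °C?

+4.32°C (parcel warmer than environment)

Parcel:
  From 900 m to 1700 m (dry): cools by 9.9 × 0.8 = 7.92°C, giving 21.38°C.
  From 1700 m to 2200 m (saturated): cools by 5.1 × 0.5 = 2.55°C, giving 18.83°C.
Environment:
  From 900 m to 1200 m (environment, lower layer): cools by 8.3 × 0.3 = 2.49°C, giving 26.81°C.
  From 1200 m to 2200 m (environment, upper layer): cools by 12.3 × 1 = 12.3°C, giving 14.51°C.
T_parcel − T_env = 18.83 − 14.51 = +4.32°C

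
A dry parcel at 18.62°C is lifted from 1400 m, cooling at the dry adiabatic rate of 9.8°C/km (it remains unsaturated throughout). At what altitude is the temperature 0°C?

Height above start = (18.62 − 0) / 9.8 = 1.9 km
Altitude = 1400 m + 1900 m = 3300 m

3300 m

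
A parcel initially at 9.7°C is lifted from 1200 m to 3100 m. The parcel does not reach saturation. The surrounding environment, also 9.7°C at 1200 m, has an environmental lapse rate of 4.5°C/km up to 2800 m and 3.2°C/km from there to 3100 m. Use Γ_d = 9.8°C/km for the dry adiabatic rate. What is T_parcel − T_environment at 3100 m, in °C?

Parcel:
  Dry to 3100 m: -9.8 × 1.9 km = -18.62°C, so T = -8.92°C.
Environment:
  Environment, lower layer to 2800 m: -4.5 × 1.6 km = -7.2°C, so T = 2.5°C.
  Environment, upper layer to 3100 m: -3.2 × 0.3 km = -0.96°C, so T = 1.54°C.
T_parcel − T_env = -8.92 − 1.54 = -10.46°C

-10.46°C (parcel cooler than environment)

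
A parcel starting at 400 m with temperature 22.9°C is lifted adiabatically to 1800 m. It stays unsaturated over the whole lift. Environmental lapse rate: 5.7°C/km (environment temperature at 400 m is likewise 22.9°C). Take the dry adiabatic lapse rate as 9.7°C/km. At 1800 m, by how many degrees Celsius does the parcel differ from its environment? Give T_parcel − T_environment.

-5.6°C (parcel cooler than environment)

Parcel:
  400–1800 m, dry: Δz = 1.4 km ⇒ ΔT = -13.58°C; T = 9.32°C
Environment:
  400–1800 m, environment: Δz = 1.4 km ⇒ ΔT = -7.98°C; T = 14.92°C
T_parcel − T_env = 9.32 − 14.92 = -5.6°C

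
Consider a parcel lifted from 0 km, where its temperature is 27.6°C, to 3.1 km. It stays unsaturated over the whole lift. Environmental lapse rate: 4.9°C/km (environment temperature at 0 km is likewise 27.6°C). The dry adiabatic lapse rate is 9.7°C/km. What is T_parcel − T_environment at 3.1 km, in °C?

-14.88°C (parcel cooler than environment)

Parcel:
  From 0 m to 3100 m (dry): cools by 9.7 × 3.1 = 30.07°C, giving -2.47°C.
Environment:
  From 0 m to 3100 m (environment): cools by 4.9 × 3.1 = 15.19°C, giving 12.41°C.
T_parcel − T_env = -2.47 − 12.41 = -14.88°C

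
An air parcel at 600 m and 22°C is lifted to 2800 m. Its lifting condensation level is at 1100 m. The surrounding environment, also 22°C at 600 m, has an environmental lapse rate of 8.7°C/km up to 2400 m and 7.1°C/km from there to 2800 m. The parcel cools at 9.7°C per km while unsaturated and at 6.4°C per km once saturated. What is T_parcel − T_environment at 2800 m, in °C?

+2.77°C (parcel warmer than environment)

Parcel:
  Dry to 1100 m: -9.7 × 0.5 km = -4.85°C, so T = 17.15°C.
  Saturated to 2800 m: -6.4 × 1.7 km = -10.88°C, so T = 6.27°C.
Environment:
  Environment, lower layer to 2400 m: -8.7 × 1.8 km = -15.66°C, so T = 6.34°C.
  Environment, upper layer to 2800 m: -7.1 × 0.4 km = -2.84°C, so T = 3.5°C.
T_parcel − T_env = 6.27 − 3.5 = +2.77°C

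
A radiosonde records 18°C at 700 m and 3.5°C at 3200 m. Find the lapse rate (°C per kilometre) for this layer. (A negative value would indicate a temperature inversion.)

Γ = −ΔT/Δz = (18 − 3.5) / (3200 − 700) m
  = 14.5°C / 2.5 km = 5.8°C/km

5.8°C/km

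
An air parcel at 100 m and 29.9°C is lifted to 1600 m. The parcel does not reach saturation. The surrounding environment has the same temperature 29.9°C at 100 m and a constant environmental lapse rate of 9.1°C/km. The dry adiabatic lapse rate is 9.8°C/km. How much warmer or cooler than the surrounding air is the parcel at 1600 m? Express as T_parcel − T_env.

-1.05°C (parcel cooler than environment)

Parcel:
  From 100 m to 1600 m (dry): cools by 9.8 × 1.5 = 14.7°C, giving 15.2°C.
Environment:
  From 100 m to 1600 m (environment): cools by 9.1 × 1.5 = 13.65°C, giving 16.25°C.
T_parcel − T_env = 15.2 − 16.25 = -1.05°C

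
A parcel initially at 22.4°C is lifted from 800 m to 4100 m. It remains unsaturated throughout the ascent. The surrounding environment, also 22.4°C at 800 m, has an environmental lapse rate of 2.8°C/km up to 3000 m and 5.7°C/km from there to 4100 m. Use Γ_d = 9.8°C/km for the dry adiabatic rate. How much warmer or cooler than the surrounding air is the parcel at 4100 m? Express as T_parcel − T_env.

Parcel:
  800–4100 m, dry: Δz = 3.3 km ⇒ ΔT = -32.34°C; T = -9.94°C
Environment:
  800–3000 m, environment, lower layer: Δz = 2.2 km ⇒ ΔT = -6.16°C; T = 16.24°C
  3000–4100 m, environment, upper layer: Δz = 1.1 km ⇒ ΔT = -6.27°C; T = 9.97°C
T_parcel − T_env = -9.94 − 9.97 = -19.91°C

-19.91°C (parcel cooler than environment)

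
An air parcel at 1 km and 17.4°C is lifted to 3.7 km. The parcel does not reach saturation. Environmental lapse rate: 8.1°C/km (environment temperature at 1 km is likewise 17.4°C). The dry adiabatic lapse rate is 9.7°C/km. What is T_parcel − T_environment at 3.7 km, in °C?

-4.32°C (parcel cooler than environment)

Parcel:
  Dry to 3700 m: -9.7 × 2.7 km = -26.19°C, so T = -8.79°C.
Environment:
  Environment to 3700 m: -8.1 × 2.7 km = -21.87°C, so T = -4.47°C.
T_parcel − T_env = -8.79 − (-4.47) = -4.32°C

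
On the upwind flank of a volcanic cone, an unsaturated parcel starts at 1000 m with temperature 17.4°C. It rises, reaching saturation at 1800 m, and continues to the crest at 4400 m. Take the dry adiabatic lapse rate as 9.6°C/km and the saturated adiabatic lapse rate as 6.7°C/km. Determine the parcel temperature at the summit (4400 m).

1000 → 1800 m (dry, 9.6°C/km): ΔT = -9.6 × 0.8 = -7.68°C → T = 9.72°C
1800 → 4400 m (saturated, 6.7°C/km): ΔT = -6.7 × 2.6 = -17.42°C → T = -7.7°C

-7.7°C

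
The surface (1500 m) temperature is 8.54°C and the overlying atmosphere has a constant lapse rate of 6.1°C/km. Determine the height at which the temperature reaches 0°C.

2900 m

Height above start = (8.54 − 0) / 6.1 = 1.4 km
Altitude = 1500 m + 1400 m = 2900 m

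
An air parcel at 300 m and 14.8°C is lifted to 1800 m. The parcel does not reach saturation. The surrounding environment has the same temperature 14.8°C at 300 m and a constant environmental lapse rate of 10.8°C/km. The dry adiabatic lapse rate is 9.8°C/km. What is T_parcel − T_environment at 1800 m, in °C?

Parcel:
  300–1800 m, dry: Δz = 1.5 km ⇒ ΔT = -14.7°C; T = 0.1°C
Environment:
  300–1800 m, environment: Δz = 1.5 km ⇒ ΔT = -16.2°C; T = -1.4°C
T_parcel − T_env = 0.1 − (-1.4) = +1.5°C

+1.5°C (parcel warmer than environment)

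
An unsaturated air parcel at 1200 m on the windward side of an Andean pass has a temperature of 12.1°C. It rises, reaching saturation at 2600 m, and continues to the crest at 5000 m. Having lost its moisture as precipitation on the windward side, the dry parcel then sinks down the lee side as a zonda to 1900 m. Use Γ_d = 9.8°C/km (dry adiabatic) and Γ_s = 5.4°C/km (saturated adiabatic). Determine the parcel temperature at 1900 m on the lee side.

15.8°C

Dry to 2600 m: -9.8 × 1.4 km = -13.72°C, so T = -1.62°C.
Saturated to 5000 m: -5.4 × 2.4 km = -12.96°C, so T = -14.58°C.
Dry descent to 1900 m: +9.8 × 3.1 km = +30.38°C, so T = 15.8°C.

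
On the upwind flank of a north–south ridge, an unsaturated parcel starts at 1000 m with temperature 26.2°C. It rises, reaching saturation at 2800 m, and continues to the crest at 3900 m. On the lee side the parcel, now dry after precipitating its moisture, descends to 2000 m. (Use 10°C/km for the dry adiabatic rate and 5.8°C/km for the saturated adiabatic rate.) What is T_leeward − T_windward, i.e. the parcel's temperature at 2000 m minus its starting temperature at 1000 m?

-5.38°C

Dry to 2800 m: -10 × 1.8 km = -18°C, so T = 8.2°C.
Saturated to 3900 m: -5.8 × 1.1 km = -6.38°C, so T = 1.82°C.
Dry descent to 2000 m: +10 × 1.9 km = +19°C, so T = 20.82°C.
Net change vs windward start: 20.82 − 26.2 = -5.38°C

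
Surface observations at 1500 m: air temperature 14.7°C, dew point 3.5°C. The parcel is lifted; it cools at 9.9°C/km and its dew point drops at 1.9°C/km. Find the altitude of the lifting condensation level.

T and T_d converge at 9.9 − 1.9 = 8°C per km
Height above start = (14.7 − 3.5) / 8 = 1.4 km
LCL altitude = 1500 m + 1400 m = 2900 m

2900 m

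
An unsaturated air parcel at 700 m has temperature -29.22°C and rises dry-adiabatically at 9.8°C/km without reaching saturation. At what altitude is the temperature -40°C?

1800 m

Height above start = (-29.22 − (-40)) / 9.8 = 1.1 km
Altitude = 700 m + 1100 m = 1800 m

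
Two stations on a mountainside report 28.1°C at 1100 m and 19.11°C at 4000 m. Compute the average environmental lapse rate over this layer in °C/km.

3.1°C/km

Γ = −ΔT/Δz = (28.1 − 19.11) / (4000 − 1100) m
  = 8.99°C / 2.9 km = 3.1°C/km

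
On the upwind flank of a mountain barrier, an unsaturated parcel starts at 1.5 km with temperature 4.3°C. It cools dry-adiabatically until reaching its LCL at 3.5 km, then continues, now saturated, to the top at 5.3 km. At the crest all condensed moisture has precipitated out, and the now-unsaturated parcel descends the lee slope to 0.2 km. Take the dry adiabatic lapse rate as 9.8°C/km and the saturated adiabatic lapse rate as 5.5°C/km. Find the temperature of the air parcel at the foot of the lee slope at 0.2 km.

24.78°C

1500 → 3500 m (dry, 9.8°C/km): ΔT = -9.8 × 2 = -19.6°C → T = -15.3°C
3500 → 5300 m (saturated, 5.5°C/km): ΔT = -5.5 × 1.8 = -9.9°C → T = -25.2°C
5300 → 200 m (dry descent, 9.8°C/km): ΔT = +9.8 × 5.1 = +49.98°C → T = 24.78°C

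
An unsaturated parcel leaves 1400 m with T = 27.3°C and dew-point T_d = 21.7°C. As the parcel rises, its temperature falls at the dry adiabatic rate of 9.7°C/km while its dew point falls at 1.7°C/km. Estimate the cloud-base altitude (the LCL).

2100 m

T and T_d converge at 9.7 − 1.7 = 8°C per km
Height above start = (27.3 − 21.7) / 8 = 0.7 km
LCL altitude = 1400 m + 700 m = 2100 m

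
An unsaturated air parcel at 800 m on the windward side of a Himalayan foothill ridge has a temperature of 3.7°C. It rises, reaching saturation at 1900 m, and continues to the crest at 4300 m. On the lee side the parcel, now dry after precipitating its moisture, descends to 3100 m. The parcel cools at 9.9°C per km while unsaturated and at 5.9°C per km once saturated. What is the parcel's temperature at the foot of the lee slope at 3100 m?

-9.47°C

800–1900 m, dry: Δz = 1.1 km ⇒ ΔT = -10.89°C; T = -7.19°C
1900–4300 m, saturated: Δz = 2.4 km ⇒ ΔT = -14.16°C; T = -21.35°C
4300–3100 m, dry descent: Δz = 1.2 km ⇒ ΔT = +11.88°C; T = -9.47°C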